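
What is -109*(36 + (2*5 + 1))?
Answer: -5123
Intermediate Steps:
-109*(36 + (2*5 + 1)) = -109*(36 + (10 + 1)) = -109*(36 + 11) = -109*47 = -5123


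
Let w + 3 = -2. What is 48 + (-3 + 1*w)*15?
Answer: -72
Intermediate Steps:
w = -5 (w = -3 - 2 = -5)
48 + (-3 + 1*w)*15 = 48 + (-3 + 1*(-5))*15 = 48 + (-3 - 5)*15 = 48 - 8*15 = 48 - 120 = -72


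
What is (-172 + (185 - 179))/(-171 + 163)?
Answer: 83/4 ≈ 20.750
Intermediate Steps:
(-172 + (185 - 179))/(-171 + 163) = (-172 + 6)/(-8) = -166*(-⅛) = 83/4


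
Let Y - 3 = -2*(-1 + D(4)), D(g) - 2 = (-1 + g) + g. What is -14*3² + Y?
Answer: -139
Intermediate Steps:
D(g) = 1 + 2*g (D(g) = 2 + ((-1 + g) + g) = 2 + (-1 + 2*g) = 1 + 2*g)
Y = -13 (Y = 3 - 2*(-1 + (1 + 2*4)) = 3 - 2*(-1 + (1 + 8)) = 3 - 2*(-1 + 9) = 3 - 2*8 = 3 - 16 = -13)
-14*3² + Y = -14*3² - 13 = -14*9 - 13 = -126 - 13 = -139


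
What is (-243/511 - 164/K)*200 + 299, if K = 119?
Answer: -623187/8687 ≈ -71.738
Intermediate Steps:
(-243/511 - 164/K)*200 + 299 = (-243/511 - 164/119)*200 + 299 = -16103/8687*200 + 299 = -3220600/8687 + 299 = -623187/8687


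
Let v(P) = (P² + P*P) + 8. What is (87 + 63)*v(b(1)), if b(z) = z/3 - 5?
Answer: 23200/3 ≈ 7733.3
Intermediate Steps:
b(z) = -5 + z/3 (b(z) = z/3 - 5 = -5 + z/3)
v(P) = 8 + 2*P² (v(P) = (P² + P²) + 8 = 2*P² + 8 = 8 + 2*P²)
(87 + 63)*v(b(1)) = (87 + 63)*(8 + 2*(-5 + (⅓)*1)²) = 150*(8 + 2*(-5 + ⅓)²) = 150*(8 + 2*(-14/3)²) = 150*(8 + 2*(196/9)) = 150*(8 + 392/9) = 150*(464/9) = 23200/3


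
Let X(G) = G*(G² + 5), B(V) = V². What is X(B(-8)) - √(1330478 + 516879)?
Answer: 262464 - √1847357 ≈ 2.6110e+5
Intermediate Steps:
X(G) = G*(5 + G²)
X(B(-8)) - √(1330478 + 516879) = (-8)²*(5 + ((-8)²)²) - √(1330478 + 516879) = 64*(5 + 64²) - √1847357 = 64*(5 + 4096) - √1847357 = 64*4101 - √1847357 = 262464 - √1847357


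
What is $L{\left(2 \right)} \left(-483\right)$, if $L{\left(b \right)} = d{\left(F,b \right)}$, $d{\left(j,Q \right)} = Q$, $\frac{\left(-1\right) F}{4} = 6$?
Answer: $-966$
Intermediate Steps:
$F = -24$ ($F = \left(-4\right) 6 = -24$)
$L{\left(b \right)} = b$
$L{\left(2 \right)} \left(-483\right) = 2 \left(-483\right) = -966$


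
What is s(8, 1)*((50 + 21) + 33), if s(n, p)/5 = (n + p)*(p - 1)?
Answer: 0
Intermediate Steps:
s(n, p) = 5*(-1 + p)*(n + p) (s(n, p) = 5*((n + p)*(p - 1)) = 5*((n + p)*(-1 + p)) = 5*((-1 + p)*(n + p)) = 5*(-1 + p)*(n + p))
s(8, 1)*((50 + 21) + 33) = (-5*8 - 5*1 + 5*1² + 5*8*1)*((50 + 21) + 33) = (-40 - 5 + 5*1 + 40)*(71 + 33) = (-40 - 5 + 5 + 40)*104 = 0*104 = 0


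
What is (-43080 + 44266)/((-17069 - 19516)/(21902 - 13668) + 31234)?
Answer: 9765524/257144171 ≈ 0.037977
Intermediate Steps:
(-43080 + 44266)/((-17069 - 19516)/(21902 - 13668) + 31234) = 1186/(-36585/8234 + 31234) = 1186/(257144171/8234) = 1186*(8234/257144171) = 9765524/257144171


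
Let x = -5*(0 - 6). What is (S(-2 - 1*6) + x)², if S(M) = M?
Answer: 484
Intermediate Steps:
x = 30 (x = -5*(-6) = 30)
(S(-2 - 1*6) + x)² = ((-2 - 1*6) + 30)² = ((-2 - 6) + 30)² = (-8 + 30)² = 22² = 484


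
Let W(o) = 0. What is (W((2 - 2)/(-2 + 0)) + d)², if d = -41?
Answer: 1681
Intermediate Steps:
(W((2 - 2)/(-2 + 0)) + d)² = (0 - 41)² = (-41)² = 1681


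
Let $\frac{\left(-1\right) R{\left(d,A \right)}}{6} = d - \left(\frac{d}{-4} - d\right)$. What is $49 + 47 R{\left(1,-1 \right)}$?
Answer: $- \frac{1171}{2} \approx -585.5$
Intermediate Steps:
$R{\left(d,A \right)} = - \frac{27 d}{2}$ ($R{\left(d,A \right)} = - 6 \left(d - \left(\frac{d}{-4} - d\right)\right) = - 6 \left(d - \left(d \left(- \frac{1}{4}\right) - d\right)\right) = - 6 \left(d - \left(- \frac{d}{4} - d\right)\right) = - 6 \left(d - - \frac{5 d}{4}\right) = - 6 \left(d + \frac{5 d}{4}\right) = - 6 \frac{9 d}{4} = - \frac{27 d}{2}$)
$49 + 47 R{\left(1,-1 \right)} = 49 + 47 \left(\left(- \frac{27}{2}\right) 1\right) = 49 + 47 \left(- \frac{27}{2}\right) = 49 - \frac{1269}{2} = - \frac{1171}{2}$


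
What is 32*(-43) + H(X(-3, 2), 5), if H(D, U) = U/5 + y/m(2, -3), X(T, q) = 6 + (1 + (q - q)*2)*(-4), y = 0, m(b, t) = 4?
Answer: -1375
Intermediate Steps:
X(T, q) = 2 (X(T, q) = 6 + (1 + 0*2)*(-4) = 6 + (1 + 0)*(-4) = 6 + 1*(-4) = 6 - 4 = 2)
H(D, U) = U/5 (H(D, U) = U/5 + 0/4 = U*(1/5) + 0*(1/4) = U/5 + 0 = U/5)
32*(-43) + H(X(-3, 2), 5) = 32*(-43) + (1/5)*5 = -1376 + 1 = -1375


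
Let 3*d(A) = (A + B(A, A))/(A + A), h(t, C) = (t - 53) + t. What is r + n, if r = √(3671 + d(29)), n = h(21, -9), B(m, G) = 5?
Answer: -11 + √27787278/87 ≈ 49.590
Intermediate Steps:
h(t, C) = -53 + 2*t (h(t, C) = (-53 + t) + t = -53 + 2*t)
n = -11 (n = -53 + 2*21 = -53 + 42 = -11)
d(A) = (5 + A)/(6*A) (d(A) = ((A + 5)/(A + A))/3 = ((5 + A)/((2*A)))/3 = ((5 + A)*(1/(2*A)))/3 = ((5 + A)/(2*A))/3 = (5 + A)/(6*A))
r = √27787278/87 (r = √(3671 + (⅙)*(5 + 29)/29) = √(3671 + (⅙)*(1/29)*34) = √(3671 + 17/87) = √(319394/87) = √27787278/87 ≈ 60.590)
r + n = √27787278/87 - 11 = -11 + √27787278/87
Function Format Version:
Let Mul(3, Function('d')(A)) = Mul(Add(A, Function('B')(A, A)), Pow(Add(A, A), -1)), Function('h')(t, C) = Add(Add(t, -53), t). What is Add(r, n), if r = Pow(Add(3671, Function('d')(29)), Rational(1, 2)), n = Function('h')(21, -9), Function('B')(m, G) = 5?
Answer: Add(-11, Mul(Rational(1, 87), Pow(27787278, Rational(1, 2)))) ≈ 49.590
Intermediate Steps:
Function('h')(t, C) = Add(-53, Mul(2, t)) (Function('h')(t, C) = Add(Add(-53, t), t) = Add(-53, Mul(2, t)))
n = -11 (n = Add(-53, Mul(2, 21)) = Add(-53, 42) = -11)
Function('d')(A) = Mul(Rational(1, 6), Pow(A, -1), Add(5, A)) (Function('d')(A) = Mul(Rational(1, 3), Mul(Add(A, 5), Pow(Add(A, A), -1))) = Mul(Rational(1, 3), Mul(Add(5, A), Pow(Mul(2, A), -1))) = Mul(Rational(1, 3), Mul(Add(5, A), Mul(Rational(1, 2), Pow(A, -1)))) = Mul(Rational(1, 3), Mul(Rational(1, 2), Pow(A, -1), Add(5, A))) = Mul(Rational(1, 6), Pow(A, -1), Add(5, A)))
r = Mul(Rational(1, 87), Pow(27787278, Rational(1, 2))) (r = Pow(Add(3671, Mul(Rational(1, 6), Pow(29, -1), Add(5, 29))), Rational(1, 2)) = Pow(Add(3671, Mul(Rational(1, 6), Rational(1, 29), 34)), Rational(1, 2)) = Pow(Add(3671, Rational(17, 87)), Rational(1, 2)) = Pow(Rational(319394, 87), Rational(1, 2)) = Mul(Rational(1, 87), Pow(27787278, Rational(1, 2))) ≈ 60.590)
Add(r, n) = Add(Mul(Rational(1, 87), Pow(27787278, Rational(1, 2))), -11) = Add(-11, Mul(Rational(1, 87), Pow(27787278, Rational(1, 2))))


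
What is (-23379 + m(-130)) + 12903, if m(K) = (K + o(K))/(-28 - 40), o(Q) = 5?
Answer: -712243/68 ≈ -10474.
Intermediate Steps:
m(K) = -5/68 - K/68 (m(K) = (K + 5)/(-28 - 40) = (5 + K)/(-68) = (5 + K)*(-1/68) = -5/68 - K/68)
(-23379 + m(-130)) + 12903 = (-23379 + (-5/68 - 1/68*(-130))) + 12903 = (-23379 + (-5/68 + 65/34)) + 12903 = (-23379 + 125/68) + 12903 = -1589647/68 + 12903 = -712243/68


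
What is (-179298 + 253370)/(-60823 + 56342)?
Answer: -74072/4481 ≈ -16.530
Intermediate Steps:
(-179298 + 253370)/(-60823 + 56342) = 74072/(-4481) = 74072*(-1/4481) = -74072/4481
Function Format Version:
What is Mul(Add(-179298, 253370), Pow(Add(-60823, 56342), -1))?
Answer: Rational(-74072, 4481) ≈ -16.530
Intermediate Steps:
Mul(Add(-179298, 253370), Pow(Add(-60823, 56342), -1)) = Mul(74072, Pow(-4481, -1)) = Mul(74072, Rational(-1, 4481)) = Rational(-74072, 4481)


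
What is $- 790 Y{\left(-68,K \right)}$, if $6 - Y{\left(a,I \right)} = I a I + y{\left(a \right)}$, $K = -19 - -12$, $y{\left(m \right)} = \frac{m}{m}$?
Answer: $-2636230$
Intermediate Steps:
$y{\left(m \right)} = 1$
$K = -7$ ($K = -19 + 12 = -7$)
$Y{\left(a,I \right)} = 5 - a I^{2}$ ($Y{\left(a,I \right)} = 6 - \left(I a I + 1\right) = 6 - \left(a I^{2} + 1\right) = 6 - \left(1 + a I^{2}\right) = 5 - a I^{2}$)
$- 790 Y{\left(-68,K \right)} = - 790 \left(5 - - 68 \left(-7\right)^{2}\right) = - 790 \left(5 - \left(-68\right) 49\right) = - 790 \left(5 + 3332\right) = \left(-790\right) 3337 = -2636230$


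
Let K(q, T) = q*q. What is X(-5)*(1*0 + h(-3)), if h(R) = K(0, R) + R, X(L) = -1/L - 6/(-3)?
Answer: -33/5 ≈ -6.6000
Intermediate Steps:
X(L) = 2 - 1/L (X(L) = -1/L - 6*(-⅓) = -1/L + 2 = 2 - 1/L)
K(q, T) = q²
h(R) = R (h(R) = 0² + R = 0 + R = R)
X(-5)*(1*0 + h(-3)) = (2 - 1/(-5))*(1*0 - 3) = (2 - 1*(-⅕))*(0 - 3) = (2 + ⅕)*(-3) = (11/5)*(-3) = -33/5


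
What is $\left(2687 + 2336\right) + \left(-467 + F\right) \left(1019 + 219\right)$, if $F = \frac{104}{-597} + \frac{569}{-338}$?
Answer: $- \frac{58056127894}{100893} \approx -5.7542 \cdot 10^{5}$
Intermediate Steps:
$F = - \frac{374845}{201786}$ ($F = 104 \left(- \frac{1}{597}\right) + 569 \left(- \frac{1}{338}\right) = - \frac{104}{597} - \frac{569}{338} = - \frac{374845}{201786} \approx -1.8576$)
$\left(2687 + 2336\right) + \left(-467 + F\right) \left(1019 + 219\right) = \left(2687 + 2336\right) + \left(-467 - \frac{374845}{201786}\right) \left(1019 + 219\right) = 5023 - \frac{58562913433}{100893} = - \frac{58056127894}{100893}$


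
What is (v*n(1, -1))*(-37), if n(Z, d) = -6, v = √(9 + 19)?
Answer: 444*√7 ≈ 1174.7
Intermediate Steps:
v = 2*√7 (v = √28 = 2*√7 ≈ 5.2915)
(v*n(1, -1))*(-37) = ((2*√7)*(-6))*(-37) = -12*√7*(-37) = 444*√7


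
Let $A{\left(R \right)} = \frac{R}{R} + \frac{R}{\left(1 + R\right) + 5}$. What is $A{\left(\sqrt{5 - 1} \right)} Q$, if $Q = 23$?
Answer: $\frac{115}{4} \approx 28.75$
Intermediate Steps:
$A{\left(R \right)} = 1 + \frac{R}{6 + R}$
$A{\left(\sqrt{5 - 1} \right)} Q = \frac{2 \left(3 + \sqrt{5 - 1}\right)}{6 + \sqrt{5 - 1}} \cdot 23 = \frac{2 \left(3 + \sqrt{4}\right)}{6 + \sqrt{4}} \cdot 23 = \frac{2 \left(3 + 2\right)}{6 + 2} \cdot 23 = 2 \cdot \frac{1}{8} \cdot 5 \cdot 23 = \frac{5}{4} \cdot 23 = \frac{115}{4}$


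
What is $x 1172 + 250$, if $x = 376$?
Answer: $440922$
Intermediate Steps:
$x 1172 + 250 = 376 \cdot 1172 + 250 = 440672 + 250 = 440922$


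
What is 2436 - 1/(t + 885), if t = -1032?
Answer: 358093/147 ≈ 2436.0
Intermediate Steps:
2436 - 1/(t + 885) = 2436 - 1/(-1032 + 885) = 2436 - 1/(-147) = 2436 - 1*(-1/147) = 2436 + 1/147 = 358093/147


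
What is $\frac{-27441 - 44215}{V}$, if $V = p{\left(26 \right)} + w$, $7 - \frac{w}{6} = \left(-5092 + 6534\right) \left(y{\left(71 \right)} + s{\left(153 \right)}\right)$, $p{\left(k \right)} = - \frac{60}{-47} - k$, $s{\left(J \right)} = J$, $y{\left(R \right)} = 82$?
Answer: $\frac{420979}{11945066} \approx 0.035243$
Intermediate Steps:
$p{\left(k \right)} = \frac{60}{47} - k$ ($p{\left(k \right)} = \left(-60\right) \left(- \frac{1}{47}\right) - k = \frac{60}{47} - k$)
$w = -2033178$ ($w = 42 - 6 \left(-5092 + 6534\right) \left(82 + 153\right) = 42 - 6 \cdot 1442 \cdot 235 = 42 - 2033220 = -2033178$)
$V = - \frac{95560528}{47}$ ($V = \left(\frac{60}{47} - 26\right) - 2033178 = - \frac{1162}{47} - 2033178 = - \frac{95560528}{47} \approx -2.0332 \cdot 10^{6}$)
$\frac{-27441 - 44215}{V} = \frac{-27441 - 44215}{- \frac{95560528}{47}} = \left(-27441 - 44215\right) \left(- \frac{47}{95560528}\right) = \left(-71656\right) \left(- \frac{47}{95560528}\right) = \frac{420979}{11945066}$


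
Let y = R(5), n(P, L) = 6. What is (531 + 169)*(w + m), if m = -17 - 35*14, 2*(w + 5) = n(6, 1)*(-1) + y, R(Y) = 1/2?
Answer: -360325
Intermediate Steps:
R(Y) = 1/2
y = 1/2 ≈ 0.50000
w = -31/4 (w = -5 + (6*(-1) + 1/2)/2 = -5 + (-6 + 1/2)/2 = -5 + (1/2)*(-11/2) = -5 - 11/4 = -31/4 ≈ -7.7500)
m = -507 (m = -17 - 490 = -507)
(531 + 169)*(w + m) = (531 + 169)*(-31/4 - 507) = 700*(-2059/4) = -360325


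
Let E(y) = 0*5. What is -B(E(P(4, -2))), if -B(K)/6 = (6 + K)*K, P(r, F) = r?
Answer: 0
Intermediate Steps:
E(y) = 0
B(K) = -6*K*(6 + K) (B(K) = -6*(6 + K)*K = -6*K*(6 + K))
-B(E(P(4, -2))) = -(-6)*0*(6 + 0) = -(-6)*0*6 = -1*0 = 0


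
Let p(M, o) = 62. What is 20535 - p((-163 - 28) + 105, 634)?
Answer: 20473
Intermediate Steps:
20535 - p((-163 - 28) + 105, 634) = 20535 - 1*62 = 20535 - 62 = 20473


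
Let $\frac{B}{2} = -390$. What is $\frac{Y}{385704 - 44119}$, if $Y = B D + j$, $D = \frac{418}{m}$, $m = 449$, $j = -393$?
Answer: $- \frac{502497}{153371665} \approx -0.0032763$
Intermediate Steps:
$B = -780$ ($B = 2 \left(-390\right) = -780$)
$D = \frac{418}{449} \approx 0.93096$
$Y = - \frac{502497}{449}$ ($Y = \left(-780\right) \frac{418}{449} - 393 = - \frac{326040}{449} - 393 = - \frac{502497}{449} \approx -1119.1$)
$\frac{Y}{385704 - 44119} = - \frac{502497}{449 \left(385704 - 44119\right)} = - \frac{502497}{449 \cdot 341585} = \left(- \frac{502497}{449}\right) \frac{1}{341585} = - \frac{502497}{153371665}$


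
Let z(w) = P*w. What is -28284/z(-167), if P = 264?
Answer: 2357/3674 ≈ 0.64153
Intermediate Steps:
z(w) = 264*w
-28284/z(-167) = -28284/(264*(-167)) = -28284/(-44088) = -28284*(-1/44088) = 2357/3674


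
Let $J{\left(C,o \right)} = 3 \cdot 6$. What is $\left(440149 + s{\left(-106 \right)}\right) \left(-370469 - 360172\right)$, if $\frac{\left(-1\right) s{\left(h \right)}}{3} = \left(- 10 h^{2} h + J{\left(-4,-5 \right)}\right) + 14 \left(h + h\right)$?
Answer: $25778096559321$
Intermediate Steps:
$J{\left(C,o \right)} = 18$
$s{\left(h \right)} = -54 - 84 h + 30 h^{3}$ ($s{\left(h \right)} = - 3 \left(\left(- 10 h^{2} h + 18\right) + 14 \left(h + h\right)\right) = - 3 \left(\left(- 10 h^{3} + 18\right) + 14 \cdot 2 h\right) = - 3 \left(\left(18 - 10 h^{3}\right) + 28 h\right) = - 3 \left(18 - 10 h^{3} + 28 h\right) = -54 - 84 h + 30 h^{3}$)
$\left(440149 + s{\left(-106 \right)}\right) \left(-370469 - 360172\right) = \left(440149 - \left(-8850 + 35730480\right)\right) \left(-370469 - 360172\right) = \left(440149 + \left(-54 + 8904 + 30 \left(-1191016\right)\right)\right) \left(-730641\right) = \left(440149 - 35721630\right) \left(-730641\right) = \left(-35281481\right) \left(-730641\right) = 25778096559321$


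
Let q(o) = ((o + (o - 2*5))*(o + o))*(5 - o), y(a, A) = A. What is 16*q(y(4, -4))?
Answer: 20736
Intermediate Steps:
q(o) = 2*o*(-10 + 2*o)*(5 - o) (q(o) = ((o + (o - 10))*(2*o))*(5 - o) = ((o + (-10 + o))*(2*o))*(5 - o) = ((-10 + 2*o)*(2*o))*(5 - o) = (2*o*(-10 + 2*o))*(5 - o) = 2*o*(-10 + 2*o)*(5 - o))
16*q(y(4, -4)) = 16*(4*(-4)*(-25 - 1*(-4)² + 10*(-4))) = 16*(4*(-4)*(-25 - 1*16 - 40)) = 16*(4*(-4)*(-25 - 16 - 40)) = 16*(4*(-4)*(-81)) = 16*1296 = 20736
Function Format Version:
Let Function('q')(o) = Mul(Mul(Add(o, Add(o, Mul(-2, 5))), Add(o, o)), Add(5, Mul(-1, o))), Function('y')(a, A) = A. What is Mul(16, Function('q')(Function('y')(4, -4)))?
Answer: 20736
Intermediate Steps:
Function('q')(o) = Mul(2, o, Add(-10, Mul(2, o)), Add(5, Mul(-1, o))) (Function('q')(o) = Mul(Mul(Add(o, Add(o, -10)), Mul(2, o)), Add(5, Mul(-1, o))) = Mul(Mul(Add(o, Add(-10, o)), Mul(2, o)), Add(5, Mul(-1, o))) = Mul(Mul(Add(-10, Mul(2, o)), Mul(2, o)), Add(5, Mul(-1, o))) = Mul(Mul(2, o, Add(-10, Mul(2, o))), Add(5, Mul(-1, o))) = Mul(2, o, Add(-10, Mul(2, o)), Add(5, Mul(-1, o))))
Mul(16, Function('q')(Function('y')(4, -4))) = Mul(16, Mul(4, -4, Add(-25, Mul(-1, Pow(-4, 2)), Mul(10, -4)))) = Mul(16, Mul(4, -4, Add(-25, Mul(-1, 16), -40))) = Mul(16, Mul(4, -4, Add(-25, -16, -40))) = Mul(16, Mul(4, -4, -81)) = Mul(16, 1296) = 20736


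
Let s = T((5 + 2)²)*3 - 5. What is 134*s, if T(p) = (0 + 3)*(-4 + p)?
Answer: 53600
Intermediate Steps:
T(p) = -12 + 3*p (T(p) = 3*(-4 + p) = -12 + 3*p)
s = 400 (s = (-12 + 3*(5 + 2)²)*3 - 5 = (-12 + 3*7²)*3 - 5 = (-12 + 3*49)*3 - 5 = (-12 + 147)*3 - 5 = 135*3 - 5 = 405 - 5 = 400)
134*s = 134*400 = 53600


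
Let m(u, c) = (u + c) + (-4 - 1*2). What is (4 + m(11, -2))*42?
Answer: 294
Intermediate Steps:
m(u, c) = -6 + c + u (m(u, c) = (c + u) + (-4 - 2) = (c + u) - 6 = -6 + c + u)
(4 + m(11, -2))*42 = (4 + (-6 - 2 + 11))*42 = (4 + 3)*42 = 7*42 = 294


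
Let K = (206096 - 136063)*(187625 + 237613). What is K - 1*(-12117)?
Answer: 29780704971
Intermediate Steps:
K = 29780692854 (K = 70033*425238 = 29780692854)
K - 1*(-12117) = 29780692854 - 1*(-12117) = 29780692854 + 12117 = 29780704971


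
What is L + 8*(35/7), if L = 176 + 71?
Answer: 287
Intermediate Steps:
L = 247
L + 8*(35/7) = 247 + 8*(35/7) = 247 + 8*(35*(⅐)) = 247 + 8*5 = 247 + 40 = 287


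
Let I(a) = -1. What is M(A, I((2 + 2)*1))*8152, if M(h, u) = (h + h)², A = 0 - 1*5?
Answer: 815200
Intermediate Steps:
A = -5 (A = 0 - 5 = -5)
M(h, u) = 4*h² (M(h, u) = (2*h)² = 4*h²)
M(A, I((2 + 2)*1))*8152 = (4*(-5)²)*8152 = (4*25)*8152 = 100*8152 = 815200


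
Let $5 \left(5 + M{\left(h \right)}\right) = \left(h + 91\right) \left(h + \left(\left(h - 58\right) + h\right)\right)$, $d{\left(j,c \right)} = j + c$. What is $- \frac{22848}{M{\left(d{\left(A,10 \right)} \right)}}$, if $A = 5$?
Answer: $\frac{114240}{1403} \approx 81.426$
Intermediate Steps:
$d{\left(j,c \right)} = c + j$
$M{\left(h \right)} = -5 + \frac{\left(-58 + 3 h\right) \left(91 + h\right)}{5}$ ($M{\left(h \right)} = -5 + \frac{\left(h + 91\right) \left(h + \left(\left(h - 58\right) + h\right)\right)}{5} = -5 + \frac{\left(91 + h\right) \left(h + \left(\left(-58 + h\right) + h\right)\right)}{5} = -5 + \frac{\left(91 + h\right) \left(h + \left(-58 + 2 h\right)\right)}{5} = -5 + \frac{\left(91 + h\right) \left(-58 + 3 h\right)}{5} = -5 + \frac{\left(-58 + 3 h\right) \left(91 + h\right)}{5}$)
$- \frac{22848}{M{\left(d{\left(A,10 \right)} \right)}} = - \frac{22848}{- \frac{5303}{5} + 43 \left(10 + 5\right) + \frac{3 \left(10 + 5\right)^{2}}{5}} = - \frac{22848}{- \frac{5303}{5} + 43 \cdot 15 + \frac{3 \cdot 15^{2}}{5}} = - \frac{22848}{- \frac{5303}{5} + 645 + \frac{3}{5} \cdot 225} = - \frac{22848}{- \frac{5303}{5} + 645 + 135} = - \frac{22848}{- \frac{1403}{5}} = \left(-22848\right) \left(- \frac{5}{1403}\right) = \frac{114240}{1403}$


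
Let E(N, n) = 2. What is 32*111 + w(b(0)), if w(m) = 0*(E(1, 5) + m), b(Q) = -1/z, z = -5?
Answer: 3552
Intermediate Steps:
b(Q) = 1/5 (b(Q) = -1/(-5) = -1*(-1/5) = 1/5)
w(m) = 0 (w(m) = 0*(2 + m) = 0)
32*111 + w(b(0)) = 32*111 + 0 = 3552 + 0 = 3552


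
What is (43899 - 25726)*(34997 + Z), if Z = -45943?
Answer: -198921658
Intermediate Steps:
(43899 - 25726)*(34997 + Z) = (43899 - 25726)*(34997 - 45943) = 18173*(-10946) = -198921658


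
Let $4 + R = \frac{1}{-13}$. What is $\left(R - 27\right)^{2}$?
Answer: $\frac{163216}{169} \approx 965.78$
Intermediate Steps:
$R = - \frac{53}{13}$ ($R = -4 + \frac{1}{-13} = -4 - \frac{1}{13} = - \frac{53}{13} \approx -4.0769$)
$\left(R - 27\right)^{2} = \left(- \frac{53}{13} - 27\right)^{2} = \left(- \frac{404}{13}\right)^{2} = \frac{163216}{169}$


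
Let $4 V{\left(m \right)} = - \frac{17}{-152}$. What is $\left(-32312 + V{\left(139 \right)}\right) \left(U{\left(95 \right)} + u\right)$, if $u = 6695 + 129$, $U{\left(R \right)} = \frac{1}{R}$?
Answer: $- \frac{12735920427799}{57760} \approx -2.205 \cdot 10^{8}$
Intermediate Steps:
$V{\left(m \right)} = \frac{17}{608}$ ($V{\left(m \right)} = \frac{\left(-17\right) \frac{1}{-152}}{4} = \frac{\left(-17\right) \left(- \frac{1}{152}\right)}{4} = \frac{1}{4} \cdot \frac{17}{152} = \frac{17}{608}$)
$u = 6824$
$\left(-32312 + V{\left(139 \right)}\right) \left(U{\left(95 \right)} + u\right) = \left(-32312 + \frac{17}{608}\right) \left(\frac{1}{95} + 6824\right) = - \frac{19645679 \left(\frac{1}{95} + 6824\right)}{608} = \left(- \frac{19645679}{608}\right) \frac{648281}{95} = - \frac{12735920427799}{57760}$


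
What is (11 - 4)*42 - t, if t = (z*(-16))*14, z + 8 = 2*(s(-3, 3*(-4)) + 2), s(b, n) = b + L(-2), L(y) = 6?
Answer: 742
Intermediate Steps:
s(b, n) = 6 + b (s(b, n) = b + 6 = 6 + b)
z = 2 (z = -8 + 2*((6 - 3) + 2) = -8 + 2*(3 + 2) = -8 + 2*5 = -8 + 10 = 2)
t = -448 (t = (2*(-16))*14 = -32*14 = -448)
(11 - 4)*42 - t = (11 - 4)*42 - 1*(-448) = 7*42 + 448 = 294 + 448 = 742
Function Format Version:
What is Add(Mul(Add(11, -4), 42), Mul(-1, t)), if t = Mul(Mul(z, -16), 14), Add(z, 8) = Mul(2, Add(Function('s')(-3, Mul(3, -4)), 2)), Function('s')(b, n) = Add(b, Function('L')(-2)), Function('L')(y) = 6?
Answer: 742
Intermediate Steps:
Function('s')(b, n) = Add(6, b) (Function('s')(b, n) = Add(b, 6) = Add(6, b))
z = 2 (z = Add(-8, Mul(2, Add(Add(6, -3), 2))) = Add(-8, Mul(2, Add(3, 2))) = Add(-8, Mul(2, 5)) = Add(-8, 10) = 2)
t = -448 (t = Mul(Mul(2, -16), 14) = Mul(-32, 14) = -448)
Add(Mul(Add(11, -4), 42), Mul(-1, t)) = Add(Mul(Add(11, -4), 42), Mul(-1, -448)) = Add(Mul(7, 42), 448) = Add(294, 448) = 742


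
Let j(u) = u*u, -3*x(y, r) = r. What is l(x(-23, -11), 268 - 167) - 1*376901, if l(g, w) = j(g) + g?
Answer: -3391955/9 ≈ -3.7688e+5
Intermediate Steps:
x(y, r) = -r/3
j(u) = u²
l(g, w) = g + g² (l(g, w) = g² + g = g + g²)
l(x(-23, -11), 268 - 167) - 1*376901 = (-⅓*(-11))*(1 - ⅓*(-11)) - 1*376901 = 11*(1 + 11/3)/3 - 376901 = (11/3)*(14/3) - 376901 = 154/9 - 376901 = -3391955/9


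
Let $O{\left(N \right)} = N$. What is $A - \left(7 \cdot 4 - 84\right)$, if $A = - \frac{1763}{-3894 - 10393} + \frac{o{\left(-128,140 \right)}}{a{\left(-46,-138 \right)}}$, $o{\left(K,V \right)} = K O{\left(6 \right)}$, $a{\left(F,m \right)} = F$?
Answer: $\frac{23928413}{328601} \approx 72.819$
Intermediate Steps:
$o{\left(K,V \right)} = 6 K$ ($o{\left(K,V \right)} = K 6 = 6 K$)
$A = \frac{5526757}{328601}$ ($A = - \frac{1763}{-3894 - 10393} + \frac{6 \left(-128\right)}{-46} = - \frac{1763}{-14287} - - \frac{384}{23} = \left(-1763\right) \left(- \frac{1}{14287}\right) + \frac{384}{23} = \frac{1763}{14287} + \frac{384}{23} = \frac{5526757}{328601} \approx 16.819$)
$A - \left(7 \cdot 4 - 84\right) = \frac{5526757}{328601} - \left(7 \cdot 4 - 84\right) = \frac{5526757}{328601} - \left(28 - 84\right) = \frac{5526757}{328601} - -56 = \frac{5526757}{328601} + 56 = \frac{23928413}{328601}$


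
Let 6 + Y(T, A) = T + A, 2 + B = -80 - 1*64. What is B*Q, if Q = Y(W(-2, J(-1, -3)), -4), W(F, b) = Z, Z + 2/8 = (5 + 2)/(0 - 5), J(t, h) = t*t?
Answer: 17009/10 ≈ 1700.9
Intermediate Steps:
J(t, h) = t²
Z = -33/20 (Z = -¼ + (5 + 2)/(0 - 5) = -¼ + 7/(-5) = -¼ + 7*(-⅕) = -¼ - 7/5 = -33/20 ≈ -1.6500)
W(F, b) = -33/20
B = -146 (B = -2 + (-80 - 1*64) = -2 + (-80 - 64) = -2 - 144 = -146)
Y(T, A) = -6 + A + T (Y(T, A) = -6 + (T + A) = -6 + (A + T) = -6 + A + T)
Q = -233/20 (Q = -6 - 4 - 33/20 = -233/20 ≈ -11.650)
B*Q = -146*(-233/20) = 17009/10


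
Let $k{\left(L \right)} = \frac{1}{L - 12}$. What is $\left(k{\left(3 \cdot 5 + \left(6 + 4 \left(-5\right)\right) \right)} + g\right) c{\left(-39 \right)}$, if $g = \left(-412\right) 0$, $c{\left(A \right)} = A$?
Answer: $\frac{39}{11} \approx 3.5455$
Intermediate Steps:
$g = 0$
$k{\left(L \right)} = \frac{1}{-12 + L}$
$\left(k{\left(3 \cdot 5 + \left(6 + 4 \left(-5\right)\right) \right)} + g\right) c{\left(-39 \right)} = \left(\frac{1}{-12 + \left(3 \cdot 5 + \left(6 + 4 \left(-5\right)\right)\right)} + 0\right) \left(-39\right) = \left(\frac{1}{-12 + \left(15 + \left(6 - 20\right)\right)} + 0\right) \left(-39\right) = \left(\frac{1}{-12 + \left(15 - 14\right)} + 0\right) \left(-39\right) = \left(\frac{1}{-12 + 1} + 0\right) \left(-39\right) = \left(\frac{1}{-11} + 0\right) \left(-39\right) = \left(- \frac{1}{11} + 0\right) \left(-39\right) = \left(- \frac{1}{11}\right) \left(-39\right) = \frac{39}{11}$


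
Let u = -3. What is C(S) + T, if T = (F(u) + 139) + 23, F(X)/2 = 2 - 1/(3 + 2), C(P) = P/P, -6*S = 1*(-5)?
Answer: 833/5 ≈ 166.60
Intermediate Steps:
S = ⅚ (S = -(-5)/6 = -⅙*(-5) = ⅚ ≈ 0.83333)
C(P) = 1
F(X) = 18/5 (F(X) = 2*(2 - 1/(3 + 2)) = 2*(2 - 1/5) = 2*(2 - 1*⅕) = 2*(2 - ⅕) = 2*(9/5) = 18/5)
T = 828/5 (T = (18/5 + 139) + 23 = 713/5 + 23 = 828/5 ≈ 165.60)
C(S) + T = 1 + 828/5 = 833/5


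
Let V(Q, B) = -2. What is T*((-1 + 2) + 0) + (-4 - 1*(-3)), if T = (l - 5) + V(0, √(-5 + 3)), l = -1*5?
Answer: -13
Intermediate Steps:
l = -5
T = -12 (T = (-5 - 5) - 2 = -10 - 2 = -12)
T*((-1 + 2) + 0) + (-4 - 1*(-3)) = -12*((-1 + 2) + 0) + (-4 - 1*(-3)) = -12*(1 + 0) + (-4 + 3) = -12*1 - 1 = -12 - 1 = -13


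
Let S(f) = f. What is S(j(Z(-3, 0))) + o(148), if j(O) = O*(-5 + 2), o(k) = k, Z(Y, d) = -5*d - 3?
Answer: 157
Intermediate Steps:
Z(Y, d) = -3 - 5*d
j(O) = -3*O (j(O) = O*(-3) = -3*O)
S(j(Z(-3, 0))) + o(148) = -3*(-3 - 5*0) + 148 = -3*(-3 + 0) + 148 = -3*(-3) + 148 = 9 + 148 = 157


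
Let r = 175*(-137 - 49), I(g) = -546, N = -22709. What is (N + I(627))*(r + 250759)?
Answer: -5074450295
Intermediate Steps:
r = -32550 (r = 175*(-186) = -32550)
(N + I(627))*(r + 250759) = (-22709 - 546)*(-32550 + 250759) = -23255*218209 = -5074450295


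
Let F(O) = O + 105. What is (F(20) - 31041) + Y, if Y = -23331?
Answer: -54247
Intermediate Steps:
F(O) = 105 + O
(F(20) - 31041) + Y = ((105 + 20) - 31041) - 23331 = (125 - 31041) - 23331 = -30916 - 23331 = -54247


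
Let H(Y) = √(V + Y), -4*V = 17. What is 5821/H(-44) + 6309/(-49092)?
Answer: -2103/16364 - 11642*I*√193/193 ≈ -0.12851 - 838.01*I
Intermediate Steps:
V = -17/4 (V = -¼*17 = -17/4 ≈ -4.2500)
H(Y) = √(-17/4 + Y)
5821/H(-44) + 6309/(-49092) = 5821/((√(-17 + 4*(-44))/2)) + 6309/(-49092) = 5821/((√(-17 - 176)/2)) + 6309*(-1/49092) = 5821/((√(-193)/2)) - 2103/16364 = 5821/(((I*√193)/2)) - 2103/16364 = 5821/((I*√193/2)) - 2103/16364 = 5821*(-2*I*√193/193) - 2103/16364 = -11642*I*√193/193 - 2103/16364 = -2103/16364 - 11642*I*√193/193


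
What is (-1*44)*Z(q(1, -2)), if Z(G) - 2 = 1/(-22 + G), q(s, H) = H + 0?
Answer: -517/6 ≈ -86.167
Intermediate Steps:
q(s, H) = H
Z(G) = 2 + 1/(-22 + G)
(-1*44)*Z(q(1, -2)) = (-1*44)*((-43 + 2*(-2))/(-22 - 2)) = -44*(-43 - 4)/(-24) = -(-11)*(-47)/6 = -44*47/24 = -517/6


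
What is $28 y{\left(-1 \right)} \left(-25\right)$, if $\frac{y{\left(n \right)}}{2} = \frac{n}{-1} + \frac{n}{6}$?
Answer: $- \frac{3500}{3} \approx -1166.7$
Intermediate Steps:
$y{\left(n \right)} = - \frac{5 n}{3}$ ($y{\left(n \right)} = 2 \left(\frac{n}{-1} + \frac{n}{6}\right) = 2 \left(n \left(-1\right) + n \frac{1}{6}\right) = 2 \left(- n + \frac{n}{6}\right) = 2 \left(- \frac{5 n}{6}\right) = - \frac{5 n}{3}$)
$28 y{\left(-1 \right)} \left(-25\right) = 28 \left(\left(- \frac{5}{3}\right) \left(-1\right)\right) \left(-25\right) = 28 \cdot \frac{5}{3} \left(-25\right) = \frac{140}{3} \left(-25\right) = - \frac{3500}{3}$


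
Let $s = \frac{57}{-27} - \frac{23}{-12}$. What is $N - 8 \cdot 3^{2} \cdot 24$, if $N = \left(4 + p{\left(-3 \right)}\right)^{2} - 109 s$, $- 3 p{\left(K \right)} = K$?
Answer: $- \frac{60545}{36} \approx -1681.8$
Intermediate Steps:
$p{\left(K \right)} = - \frac{K}{3}$
$s = - \frac{7}{36}$ ($s = 57 \left(- \frac{1}{27}\right) - - \frac{23}{12} = - \frac{19}{9} + \frac{23}{12} = - \frac{7}{36} \approx -0.19444$)
$N = \frac{1663}{36}$ ($N = \left(4 - -1\right)^{2} - - \frac{763}{36} = \left(4 + 1\right)^{2} + \frac{763}{36} = 5^{2} + \frac{763}{36} = 25 + \frac{763}{36} = \frac{1663}{36} \approx 46.194$)
$N - 8 \cdot 3^{2} \cdot 24 = \frac{1663}{36} - 8 \cdot 3^{2} \cdot 24 = \frac{1663}{36} - 8 \cdot 9 \cdot 24 = \frac{1663}{36} - 72 \cdot 24 = \frac{1663}{36} - 1728 = - \frac{60545}{36}$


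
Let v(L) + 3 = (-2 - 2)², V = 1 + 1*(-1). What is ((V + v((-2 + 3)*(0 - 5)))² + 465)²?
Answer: 401956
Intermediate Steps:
V = 0 (V = 1 - 1 = 0)
v(L) = 13 (v(L) = -3 + (-2 - 2)² = -3 + (-4)² = -3 + 16 = 13)
((V + v((-2 + 3)*(0 - 5)))² + 465)² = ((0 + 13)² + 465)² = (13² + 465)² = (169 + 465)² = 634² = 401956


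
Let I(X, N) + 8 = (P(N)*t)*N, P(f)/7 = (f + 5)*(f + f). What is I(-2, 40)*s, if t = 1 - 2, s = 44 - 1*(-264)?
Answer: -310466464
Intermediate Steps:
s = 308 (s = 44 + 264 = 308)
t = -1
P(f) = 14*f*(5 + f) (P(f) = 7*((f + 5)*(f + f)) = 7*((5 + f)*(2*f)) = 7*(2*f*(5 + f)) = 14*f*(5 + f))
I(X, N) = -8 - 14*N²*(5 + N) (I(X, N) = -8 + ((14*N*(5 + N))*(-1))*N = -8 + (-14*N*(5 + N))*N = -8 - 14*N²*(5 + N))
I(-2, 40)*s = (-8 + 14*40²*(-5 - 1*40))*308 = (-8 + 14*1600*(-5 - 40))*308 = (-8 + 14*1600*(-45))*308 = (-8 - 1008000)*308 = -1008008*308 = -310466464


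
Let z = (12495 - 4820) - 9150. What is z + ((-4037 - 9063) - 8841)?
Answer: -23416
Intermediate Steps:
z = -1475 (z = 7675 - 9150 = -1475)
z + ((-4037 - 9063) - 8841) = -1475 + ((-4037 - 9063) - 8841) = -1475 + (-13100 - 8841) = -1475 - 21941 = -23416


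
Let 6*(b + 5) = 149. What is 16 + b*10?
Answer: 643/3 ≈ 214.33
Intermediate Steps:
b = 119/6 (b = -5 + (⅙)*149 = -5 + 149/6 = 119/6 ≈ 19.833)
16 + b*10 = 16 + (119/6)*10 = 16 + 595/3 = 643/3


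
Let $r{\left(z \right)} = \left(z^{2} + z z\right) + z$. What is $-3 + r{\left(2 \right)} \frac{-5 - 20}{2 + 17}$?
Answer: $- \frac{307}{19} \approx -16.158$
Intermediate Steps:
$r{\left(z \right)} = z + 2 z^{2}$ ($r{\left(z \right)} = \left(z^{2} + z^{2}\right) + z = 2 z^{2} + z = z + 2 z^{2}$)
$-3 + r{\left(2 \right)} \frac{-5 - 20}{2 + 17} = -3 + 2 \left(1 + 2 \cdot 2\right) \frac{-5 - 20}{2 + 17} = -3 + 2 \left(1 + 4\right) \left(- \frac{25}{19}\right) = -3 + 2 \cdot 5 \left(\left(-25\right) \frac{1}{19}\right) = -3 + 10 \left(- \frac{25}{19}\right) = -3 - \frac{250}{19} = - \frac{307}{19}$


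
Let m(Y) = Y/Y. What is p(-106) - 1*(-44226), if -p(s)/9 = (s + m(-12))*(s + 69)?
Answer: 9261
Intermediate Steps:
m(Y) = 1
p(s) = -9*(1 + s)*(69 + s) (p(s) = -9*(s + 1)*(s + 69) = -9*(1 + s)*(69 + s))
p(-106) - 1*(-44226) = (-621 - 630*(-106) - 9*(-106)²) - 1*(-44226) = (-621 + 66780 - 9*11236) + 44226 = (-621 + 66780 - 101124) + 44226 = -34965 + 44226 = 9261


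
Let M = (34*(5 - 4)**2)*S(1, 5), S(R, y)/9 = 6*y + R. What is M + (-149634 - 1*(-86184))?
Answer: -53964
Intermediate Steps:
S(R, y) = 9*R + 54*y (S(R, y) = 9*(6*y + R) = 9*(R + 6*y) = 9*R + 54*y)
M = 9486 (M = (34*(5 - 4)**2)*(9*1 + 54*5) = (34*1**2)*(9 + 270) = (34*1)*279 = 34*279 = 9486)
M + (-149634 - 1*(-86184)) = 9486 + (-149634 - 1*(-86184)) = 9486 + (-149634 + 86184) = 9486 - 63450 = -53964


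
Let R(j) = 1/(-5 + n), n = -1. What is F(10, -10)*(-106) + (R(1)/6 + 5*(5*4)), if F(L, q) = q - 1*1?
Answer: 45575/36 ≈ 1266.0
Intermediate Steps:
F(L, q) = -1 + q (F(L, q) = q - 1 = -1 + q)
R(j) = -⅙ (R(j) = 1/(-5 - 1) = 1/(-6) = -⅙)
F(10, -10)*(-106) + (R(1)/6 + 5*(5*4)) = (-1 - 10)*(-106) + (-⅙/6 + 5*(5*4)) = -11*(-106) + (-⅙*⅙ + 5*20) = 1166 + (-1/36 + 100) = 1166 + 3599/36 = 45575/36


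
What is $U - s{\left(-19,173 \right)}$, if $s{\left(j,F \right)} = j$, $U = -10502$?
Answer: $-10483$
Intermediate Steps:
$U - s{\left(-19,173 \right)} = -10502 - -19 = -10502 + 19 = -10483$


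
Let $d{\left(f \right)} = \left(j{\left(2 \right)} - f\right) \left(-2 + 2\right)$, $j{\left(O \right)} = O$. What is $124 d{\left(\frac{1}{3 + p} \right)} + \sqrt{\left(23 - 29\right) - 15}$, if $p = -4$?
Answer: $i \sqrt{21} \approx 4.5826 i$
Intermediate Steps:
$d{\left(f \right)} = 0$ ($d{\left(f \right)} = \left(2 - f\right) \left(-2 + 2\right) = \left(2 - f\right) 0 = 0$)
$124 d{\left(\frac{1}{3 + p} \right)} + \sqrt{\left(23 - 29\right) - 15} = 124 \cdot 0 + \sqrt{\left(23 - 29\right) - 15} = 0 + \sqrt{-6 - 15} = 0 + \sqrt{-21} = 0 + i \sqrt{21} = i \sqrt{21}$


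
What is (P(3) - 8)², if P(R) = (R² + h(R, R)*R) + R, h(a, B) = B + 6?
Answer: 961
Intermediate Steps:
h(a, B) = 6 + B
P(R) = R + R² + R*(6 + R) (P(R) = (R² + (6 + R)*R) + R = (R² + R*(6 + R)) + R = R + R² + R*(6 + R))
(P(3) - 8)² = (3*(7 + 2*3) - 8)² = (3*(7 + 6) - 8)² = (3*13 - 8)² = (39 - 8)² = 31² = 961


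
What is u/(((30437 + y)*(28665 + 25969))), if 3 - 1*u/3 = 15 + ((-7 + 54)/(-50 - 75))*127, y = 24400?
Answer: 4469/124831860750 ≈ 3.5800e-8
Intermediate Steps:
u = 13407/125 (u = 9 - 3*(15 + ((-7 + 54)/(-50 - 75))*127) = 9 - 3*(15 + (47/(-125))*127) = 9 - 3*(15 + (47*(-1/125))*127) = 9 - 3*(15 - 47/125*127) = 9 - 3*(15 - 5969/125) = 9 - 3*(-4094/125) = 9 + 12282/125 = 13407/125 ≈ 107.26)
u/(((30437 + y)*(28665 + 25969))) = 13407/(125*(((30437 + 24400)*(28665 + 25969)))) = 13407/(125*((54837*54634))) = (13407/125)/2995964658 = (13407/125)*(1/2995964658) = 4469/124831860750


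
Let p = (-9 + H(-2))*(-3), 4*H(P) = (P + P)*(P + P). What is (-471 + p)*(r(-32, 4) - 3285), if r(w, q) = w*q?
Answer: 1556328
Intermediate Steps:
H(P) = P**2 (H(P) = ((P + P)*(P + P))/4 = ((2*P)*(2*P))/4 = (4*P**2)/4 = P**2)
r(w, q) = q*w
p = 15 (p = (-9 + (-2)**2)*(-3) = (-9 + 4)*(-3) = -5*(-3) = 15)
(-471 + p)*(r(-32, 4) - 3285) = (-471 + 15)*(4*(-32) - 3285) = -456*(-128 - 3285) = -456*(-3413) = 1556328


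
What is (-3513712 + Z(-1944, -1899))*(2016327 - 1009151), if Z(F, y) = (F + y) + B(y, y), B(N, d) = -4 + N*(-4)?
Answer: -3535150494488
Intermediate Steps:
B(N, d) = -4 - 4*N
Z(F, y) = -4 + F - 3*y (Z(F, y) = (F + y) + (-4 - 4*y) = -4 + F - 3*y)
(-3513712 + Z(-1944, -1899))*(2016327 - 1009151) = (-3513712 + (-4 - 1944 - 3*(-1899)))*(2016327 - 1009151) = (-3513712 + (-4 - 1944 + 5697))*1007176 = (-3513712 + 3749)*1007176 = -3509963*1007176 = -3535150494488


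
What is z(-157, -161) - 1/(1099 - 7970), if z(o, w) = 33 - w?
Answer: 1332975/6871 ≈ 194.00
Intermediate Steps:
z(-157, -161) - 1/(1099 - 7970) = (33 - 1*(-161)) - 1/(1099 - 7970) = (33 + 161) - 1/(-6871) = 194 - 1*(-1/6871) = 194 + 1/6871 = 1332975/6871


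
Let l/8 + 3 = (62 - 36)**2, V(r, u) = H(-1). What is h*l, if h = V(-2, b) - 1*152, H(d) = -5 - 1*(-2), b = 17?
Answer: -834520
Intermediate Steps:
H(d) = -3 (H(d) = -5 + 2 = -3)
V(r, u) = -3
l = 5384 (l = -24 + 8*(62 - 36)**2 = -24 + 8*26**2 = -24 + 8*676 = -24 + 5408 = 5384)
h = -155 (h = -3 - 1*152 = -3 - 152 = -155)
h*l = -155*5384 = -834520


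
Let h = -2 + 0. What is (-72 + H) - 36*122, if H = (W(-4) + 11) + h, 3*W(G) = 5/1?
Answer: -13360/3 ≈ -4453.3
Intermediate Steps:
W(G) = 5/3 (W(G) = (5/1)/3 = (5*1)/3 = (⅓)*5 = 5/3)
h = -2
H = 32/3 (H = (5/3 + 11) - 2 = 38/3 - 2 = 32/3 ≈ 10.667)
(-72 + H) - 36*122 = (-72 + 32/3) - 36*122 = -184/3 - 4392 = -13360/3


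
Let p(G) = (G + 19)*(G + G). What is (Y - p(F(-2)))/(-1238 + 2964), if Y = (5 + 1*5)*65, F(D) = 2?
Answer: 283/863 ≈ 0.32793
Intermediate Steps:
p(G) = 2*G*(19 + G) (p(G) = (19 + G)*(2*G) = 2*G*(19 + G))
Y = 650 (Y = (5 + 5)*65 = 10*65 = 650)
(Y - p(F(-2)))/(-1238 + 2964) = (650 - 2*2*(19 + 2))/(-1238 + 2964) = (650 - 2*2*21)/1726 = (650 - 1*84)*(1/1726) = (650 - 84)*(1/1726) = 566*(1/1726) = 283/863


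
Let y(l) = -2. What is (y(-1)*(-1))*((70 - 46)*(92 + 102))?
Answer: 9312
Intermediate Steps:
(y(-1)*(-1))*((70 - 46)*(92 + 102)) = (-2*(-1))*((70 - 46)*(92 + 102)) = 2*(24*194) = 2*4656 = 9312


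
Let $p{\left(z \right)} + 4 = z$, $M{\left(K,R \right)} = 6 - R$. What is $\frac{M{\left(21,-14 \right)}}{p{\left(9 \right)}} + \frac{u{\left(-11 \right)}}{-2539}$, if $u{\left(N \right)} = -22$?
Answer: $\frac{10178}{2539} \approx 4.0087$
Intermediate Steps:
$p{\left(z \right)} = -4 + z$
$\frac{M{\left(21,-14 \right)}}{p{\left(9 \right)}} + \frac{u{\left(-11 \right)}}{-2539} = \frac{6 - -14}{-4 + 9} - \frac{22}{-2539} = \frac{6 + 14}{5} - - \frac{22}{2539} = 20 \cdot \frac{1}{5} + \frac{22}{2539} = 4 + \frac{22}{2539} = \frac{10178}{2539}$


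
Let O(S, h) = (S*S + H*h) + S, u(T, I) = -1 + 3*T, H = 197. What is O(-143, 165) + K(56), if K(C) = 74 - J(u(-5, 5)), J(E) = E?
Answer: 52901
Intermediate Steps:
O(S, h) = S + S² + 197*h (O(S, h) = (S*S + 197*h) + S = (S² + 197*h) + S = S + S² + 197*h)
K(C) = 90 (K(C) = 74 - (-1 + 3*(-5)) = 74 - (-1 - 15) = 74 - 1*(-16) = 74 + 16 = 90)
O(-143, 165) + K(56) = (-143 + (-143)² + 197*165) + 90 = (-143 + 20449 + 32505) + 90 = 52811 + 90 = 52901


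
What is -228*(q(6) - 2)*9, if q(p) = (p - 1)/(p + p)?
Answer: 3249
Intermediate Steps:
q(p) = (-1 + p)/(2*p) (q(p) = (-1 + p)/((2*p)) = (-1 + p)*(1/(2*p)) = (-1 + p)/(2*p))
-228*(q(6) - 2)*9 = -228*((1/2)*(-1 + 6)/6 - 2)*9 = -228*((1/2)*(1/6)*5 - 2)*9 = -228*(5/12 - 2)*9 = -228*(-19)/12*9 = -57*(-19/3)*9 = 361*9 = 3249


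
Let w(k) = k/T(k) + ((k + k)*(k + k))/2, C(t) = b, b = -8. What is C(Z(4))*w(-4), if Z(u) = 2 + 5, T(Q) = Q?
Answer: -264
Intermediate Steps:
Z(u) = 7
C(t) = -8
w(k) = 1 + 2*k² (w(k) = k/k + ((k + k)*(k + k))/2 = 1 + ((2*k)*(2*k))*(½) = 1 + (4*k²)*(½) = 1 + 2*k²)
C(Z(4))*w(-4) = -8*(1 + 2*(-4)²) = -8*(1 + 2*16) = -8*(1 + 32) = -8*33 = -264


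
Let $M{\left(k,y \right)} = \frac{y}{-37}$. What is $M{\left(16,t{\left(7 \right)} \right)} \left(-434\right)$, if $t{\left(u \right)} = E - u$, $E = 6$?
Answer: $- \frac{434}{37} \approx -11.73$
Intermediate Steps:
$t{\left(u \right)} = 6 - u$
$M{\left(k,y \right)} = - \frac{y}{37}$ ($M{\left(k,y \right)} = y \left(- \frac{1}{37}\right) = - \frac{y}{37}$)
$M{\left(16,t{\left(7 \right)} \right)} \left(-434\right) = - \frac{6 - 7}{37} \left(-434\right) = \left(- \frac{1}{37}\right) \left(-1\right) \left(-434\right) = \frac{1}{37} \left(-434\right) = - \frac{434}{37}$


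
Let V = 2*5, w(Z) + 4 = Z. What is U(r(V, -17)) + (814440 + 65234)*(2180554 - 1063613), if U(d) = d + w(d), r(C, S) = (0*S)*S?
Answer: 982543957230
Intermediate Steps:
w(Z) = -4 + Z
V = 10
r(C, S) = 0 (r(C, S) = 0*S = 0)
U(d) = -4 + 2*d (U(d) = d + (-4 + d) = -4 + 2*d)
U(r(V, -17)) + (814440 + 65234)*(2180554 - 1063613) = (-4 + 2*0) + (814440 + 65234)*(2180554 - 1063613) = (-4 + 0) + 879674*1116941 = -4 + 982543957234 = 982543957230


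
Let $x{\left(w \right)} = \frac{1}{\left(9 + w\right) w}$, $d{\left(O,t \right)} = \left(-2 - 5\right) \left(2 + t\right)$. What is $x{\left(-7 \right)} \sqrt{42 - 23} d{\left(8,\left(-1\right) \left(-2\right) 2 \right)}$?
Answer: $3 \sqrt{19} \approx 13.077$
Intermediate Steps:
$d{\left(O,t \right)} = -14 - 7 t$ ($d{\left(O,t \right)} = - 7 \left(2 + t\right) = -14 - 7 t$)
$x{\left(w \right)} = \frac{1}{w \left(9 + w\right)}$
$x{\left(-7 \right)} \sqrt{42 - 23} d{\left(8,\left(-1\right) \left(-2\right) 2 \right)} = \frac{1}{\left(-7\right) \left(9 - 7\right)} \sqrt{42 - 23} \left(-14 - 7 \left(-1\right) \left(-2\right) 2\right) = - \frac{1}{7 \cdot 2} \sqrt{19} \left(-14 - 7 \cdot 2 \cdot 2\right) = \left(- \frac{1}{7}\right) \frac{1}{2} \sqrt{19} \left(-14 - 28\right) = - \frac{\sqrt{19}}{14} \left(-14 - 28\right) = - \frac{\sqrt{19}}{14} \left(-42\right) = 3 \sqrt{19}$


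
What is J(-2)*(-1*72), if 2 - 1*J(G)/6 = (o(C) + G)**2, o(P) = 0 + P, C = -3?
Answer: 9936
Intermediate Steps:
o(P) = P
J(G) = 12 - 6*(-3 + G)**2
J(-2)*(-1*72) = (12 - 6*(-3 - 2)**2)*(-1*72) = (12 - 6*(-5)**2)*(-72) = (12 - 6*25)*(-72) = (12 - 150)*(-72) = -138*(-72) = 9936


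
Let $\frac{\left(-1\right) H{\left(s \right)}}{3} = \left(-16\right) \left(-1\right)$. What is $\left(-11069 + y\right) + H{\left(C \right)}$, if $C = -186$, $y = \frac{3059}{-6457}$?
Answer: $- \frac{71785528}{6457} \approx -11117.0$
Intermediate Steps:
$y = - \frac{3059}{6457}$ ($y = 3059 \left(- \frac{1}{6457}\right) = - \frac{3059}{6457} \approx -0.47375$)
$H{\left(s \right)} = -48$ ($H{\left(s \right)} = - 3 \left(\left(-16\right) \left(-1\right)\right) = \left(-3\right) 16 = -48$)
$\left(-11069 + y\right) + H{\left(C \right)} = \left(-11069 - \frac{3059}{6457}\right) - 48 = - \frac{71475592}{6457} - 48 = - \frac{71785528}{6457}$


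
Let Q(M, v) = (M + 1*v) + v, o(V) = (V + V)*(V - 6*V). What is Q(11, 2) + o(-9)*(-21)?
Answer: 17025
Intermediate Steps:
o(V) = -10*V**2 (o(V) = (2*V)*(-5*V) = -10*V**2)
Q(M, v) = M + 2*v (Q(M, v) = (M + v) + v = M + 2*v)
Q(11, 2) + o(-9)*(-21) = (11 + 2*2) - 10*(-9)**2*(-21) = (11 + 4) - 10*81*(-21) = 15 - 810*(-21) = 15 + 17010 = 17025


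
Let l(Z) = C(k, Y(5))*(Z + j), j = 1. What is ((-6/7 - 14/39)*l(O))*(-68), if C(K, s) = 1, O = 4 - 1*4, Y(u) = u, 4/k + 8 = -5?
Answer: 22576/273 ≈ 82.696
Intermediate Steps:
k = -4/13 (k = 4/(-8 - 5) = 4/(-13) = 4*(-1/13) = -4/13 ≈ -0.30769)
O = 0 (O = 4 - 4 = 0)
l(Z) = 1 + Z (l(Z) = 1*(Z + 1) = 1*(1 + Z) = 1 + Z)
((-6/7 - 14/39)*l(O))*(-68) = ((-6/7 - 14/39)*(1 + 0))*(-68) = ((-6*⅐ - 14*1/39)*1)*(-68) = ((-6/7 - 14/39)*1)*(-68) = -332/273*1*(-68) = -332/273*(-68) = 22576/273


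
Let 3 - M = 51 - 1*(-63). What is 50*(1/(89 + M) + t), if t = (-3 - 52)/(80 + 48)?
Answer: -16725/704 ≈ -23.757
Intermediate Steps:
M = -111 (M = 3 - (51 - 1*(-63)) = 3 - (51 + 63) = 3 - 1*114 = 3 - 114 = -111)
t = -55/128 ≈ -0.42969
50*(1/(89 + M) + t) = 50*(1/(89 - 111) - 55/128) = 50*(1/(-22) - 55/128) = 50*(-1/22 - 55/128) = 50*(-669/1408) = -16725/704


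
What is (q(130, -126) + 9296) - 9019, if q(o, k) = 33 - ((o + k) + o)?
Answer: 176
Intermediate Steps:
q(o, k) = 33 - k - 2*o (q(o, k) = 33 - ((k + o) + o) = 33 - (k + 2*o) = 33 + (-k - 2*o) = 33 - k - 2*o)
(q(130, -126) + 9296) - 9019 = ((33 - 1*(-126) - 2*130) + 9296) - 9019 = ((33 + 126 - 260) + 9296) - 9019 = (-101 + 9296) - 9019 = 9195 - 9019 = 176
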